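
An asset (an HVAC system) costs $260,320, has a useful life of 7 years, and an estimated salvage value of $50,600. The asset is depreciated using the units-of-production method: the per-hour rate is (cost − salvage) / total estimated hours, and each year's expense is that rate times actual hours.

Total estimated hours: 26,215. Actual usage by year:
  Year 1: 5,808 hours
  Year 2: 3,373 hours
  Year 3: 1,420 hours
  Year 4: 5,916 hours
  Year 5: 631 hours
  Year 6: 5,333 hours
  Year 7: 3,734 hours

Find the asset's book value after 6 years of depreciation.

Depreciable base = $260,320 − $50,600 = $209,720.
Rate = $209,720 / 26,215 hours = $8 per hour.
Year 1: 5,808 × $8 = $46,464. Book value $213,856.
Year 2: 3,373 × $8 = $26,984. Book value $186,872.
Year 3: 1,420 × $8 = $11,360. Book value $175,512.
Year 4: 5,916 × $8 = $47,328. Book value $128,184.
Year 5: 631 × $8 = $5,048. Book value $123,136.
Year 6: 5,333 × $8 = $42,664. Book value $80,472.

$80,472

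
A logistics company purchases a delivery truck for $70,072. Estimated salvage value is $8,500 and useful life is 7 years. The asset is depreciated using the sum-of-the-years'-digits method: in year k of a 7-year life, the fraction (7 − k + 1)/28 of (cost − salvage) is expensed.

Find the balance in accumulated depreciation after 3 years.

$39,582

Depreciable base = $70,072 − $8,500 = $61,572.
Sum of the years' digits = 7+6+5+4+3+2+1 = 28.
Year 1: $61,572 × 7/28 = $15,393. Book value $54,679.
Year 2: $61,572 × 6/28 = $13,194. Book value $41,485.
Year 3: $61,572 × 5/28 = $10,995. Book value $30,490.
Accumulated through year 3 = $70,072 − $30,490 = $39,582.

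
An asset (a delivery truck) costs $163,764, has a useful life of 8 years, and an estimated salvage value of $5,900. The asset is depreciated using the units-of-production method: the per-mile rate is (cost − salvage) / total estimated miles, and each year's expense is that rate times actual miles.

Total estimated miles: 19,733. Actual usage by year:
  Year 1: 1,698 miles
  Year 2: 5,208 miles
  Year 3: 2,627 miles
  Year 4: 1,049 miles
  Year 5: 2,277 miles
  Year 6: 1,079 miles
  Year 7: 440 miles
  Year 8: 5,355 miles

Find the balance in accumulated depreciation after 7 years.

Depreciable base = $163,764 − $5,900 = $157,864.
Rate = $157,864 / 19,733 miles = $8 per mile.
Year 1: 1,698 × $8 = $13,584. Book value $150,180.
Year 2: 5,208 × $8 = $41,664. Book value $108,516.
Year 3: 2,627 × $8 = $21,016. Book value $87,500.
Year 4: 1,049 × $8 = $8,392. Book value $79,108.
Year 5: 2,277 × $8 = $18,216. Book value $60,892.
Year 6: 1,079 × $8 = $8,632. Book value $52,260.
Year 7: 440 × $8 = $3,520. Book value $48,740.
Accumulated through year 7 = $163,764 − $48,740 = $115,024.

$115,024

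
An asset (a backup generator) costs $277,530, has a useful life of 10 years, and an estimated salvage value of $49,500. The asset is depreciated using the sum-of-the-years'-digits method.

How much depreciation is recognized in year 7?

Depreciable base = $277,530 − $49,500 = $228,030.
Sum of the years' digits = 10+9+8+7+6+5+4+3+2+1 = 55.
Year 1: $228,030 × 10/55 = $41,460. Book value $236,070.
Year 2: $228,030 × 9/55 = $37,314. Book value $198,756.
Year 3: $228,030 × 8/55 = $33,168. Book value $165,588.
Year 4: $228,030 × 7/55 = $29,022. Book value $136,566.
Year 5: $228,030 × 6/55 = $24,876. Book value $111,690.
Year 6: $228,030 × 5/55 = $20,730. Book value $90,960.
Year 7: $228,030 × 4/55 = $16,584. Book value $74,376.

$16,584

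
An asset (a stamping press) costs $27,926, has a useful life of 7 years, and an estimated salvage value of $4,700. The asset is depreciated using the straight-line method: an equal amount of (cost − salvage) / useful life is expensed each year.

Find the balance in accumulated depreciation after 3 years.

Depreciable base = $27,926 − $4,700 = $23,226.
Annual expense = $23,226 / 7 = $3,318.
End of year 1: book value $24,608.
End of year 2: book value $21,290.
End of year 3: book value $17,972.
Accumulated through year 3 = $27,926 − $17,972 = $9,954.

$9,954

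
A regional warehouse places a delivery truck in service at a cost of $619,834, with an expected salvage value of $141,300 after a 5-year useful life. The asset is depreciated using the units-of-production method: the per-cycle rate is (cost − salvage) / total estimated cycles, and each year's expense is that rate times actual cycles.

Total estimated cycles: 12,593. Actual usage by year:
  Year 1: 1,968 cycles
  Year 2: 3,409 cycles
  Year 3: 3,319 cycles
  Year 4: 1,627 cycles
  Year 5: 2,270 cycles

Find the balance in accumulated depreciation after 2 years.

Depreciable base = $619,834 − $141,300 = $478,534.
Rate = $478,534 / 12,593 cycles = $38 per cycle.
Year 1: 1,968 × $38 = $74,784. Book value $545,050.
Year 2: 3,409 × $38 = $129,542. Book value $415,508.
Accumulated through year 2 = $619,834 − $415,508 = $204,326.

$204,326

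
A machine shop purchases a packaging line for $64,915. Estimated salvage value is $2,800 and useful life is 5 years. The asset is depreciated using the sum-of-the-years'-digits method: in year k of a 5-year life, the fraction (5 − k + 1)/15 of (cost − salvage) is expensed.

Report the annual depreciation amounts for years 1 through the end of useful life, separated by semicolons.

Depreciable base = $64,915 − $2,800 = $62,115.
Sum of the years' digits = 5+4+3+2+1 = 15.
Year 1: $62,115 × 5/15 = $20,705. Book value $44,210.
Year 2: $62,115 × 4/15 = $16,564. Book value $27,646.
Year 3: $62,115 × 3/15 = $12,423. Book value $15,223.
Year 4: $62,115 × 2/15 = $8,282. Book value $6,941.
Year 5: $62,115 × 1/15 = $4,141. Book value $2,800.

$20,705; $16,564; $12,423; $8,282; $4,141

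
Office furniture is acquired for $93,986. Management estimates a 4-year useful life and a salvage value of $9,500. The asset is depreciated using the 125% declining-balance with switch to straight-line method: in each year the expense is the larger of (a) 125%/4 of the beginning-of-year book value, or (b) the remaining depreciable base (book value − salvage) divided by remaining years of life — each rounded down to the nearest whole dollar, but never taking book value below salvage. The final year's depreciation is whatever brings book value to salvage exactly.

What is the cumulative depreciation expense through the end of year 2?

$49,562

Depreciable base = $93,986 − $9,500 = $84,486.
Year 1: DB = ⌊$93,986 × 125%/4⌋ = $29,370; SL = ⌊$84,486/4⌋ = $21,121 → take DB $29,370. Book value $64,616.
Year 2: DB = ⌊$64,616 × 125%/4⌋ = $20,192; SL = ⌊$55,116/3⌋ = $18,372 → take DB $20,192. Book value $44,424.
Accumulated through year 2 = $93,986 − $44,424 = $49,562.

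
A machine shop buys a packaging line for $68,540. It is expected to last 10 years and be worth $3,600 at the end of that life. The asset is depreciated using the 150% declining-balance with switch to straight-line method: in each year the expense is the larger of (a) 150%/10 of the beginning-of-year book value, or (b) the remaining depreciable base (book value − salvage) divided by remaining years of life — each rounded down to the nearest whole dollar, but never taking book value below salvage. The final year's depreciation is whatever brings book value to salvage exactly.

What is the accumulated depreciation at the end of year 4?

$32,760

Depreciable base = $68,540 − $3,600 = $64,940.
Year 1: DB = ⌊$68,540 × 150%/10⌋ = $10,281; SL = ⌊$64,940/10⌋ = $6,494 → take DB $10,281. Book value $58,259.
Year 2: DB = ⌊$58,259 × 150%/10⌋ = $8,738; SL = ⌊$54,659/9⌋ = $6,073 → take DB $8,738. Book value $49,521.
Year 3: DB = ⌊$49,521 × 150%/10⌋ = $7,428; SL = ⌊$45,921/8⌋ = $5,740 → take DB $7,428. Book value $42,093.
Year 4: DB = ⌊$42,093 × 150%/10⌋ = $6,313; SL = ⌊$38,493/7⌋ = $5,499 → take DB $6,313. Book value $35,780.
Accumulated through year 4 = $68,540 − $35,780 = $32,760.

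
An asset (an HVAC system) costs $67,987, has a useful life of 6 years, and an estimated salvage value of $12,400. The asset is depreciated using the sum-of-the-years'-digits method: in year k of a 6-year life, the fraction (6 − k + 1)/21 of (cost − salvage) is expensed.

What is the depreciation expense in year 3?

Depreciable base = $67,987 − $12,400 = $55,587.
Sum of the years' digits = 6+5+4+3+2+1 = 21.
Year 1: $55,587 × 6/21 = $15,882. Book value $52,105.
Year 2: $55,587 × 5/21 = $13,235. Book value $38,870.
Year 3: $55,587 × 4/21 = $10,588. Book value $28,282.

$10,588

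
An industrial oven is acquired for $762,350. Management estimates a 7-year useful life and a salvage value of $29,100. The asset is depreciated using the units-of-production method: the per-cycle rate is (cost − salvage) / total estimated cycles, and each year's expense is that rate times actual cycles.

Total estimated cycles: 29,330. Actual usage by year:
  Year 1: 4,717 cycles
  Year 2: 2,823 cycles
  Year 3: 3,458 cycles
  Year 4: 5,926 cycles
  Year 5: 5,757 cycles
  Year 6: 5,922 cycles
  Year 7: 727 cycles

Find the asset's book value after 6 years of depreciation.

Depreciable base = $762,350 − $29,100 = $733,250.
Rate = $733,250 / 29,330 cycles = $25 per cycle.
Year 1: 4,717 × $25 = $117,925. Book value $644,425.
Year 2: 2,823 × $25 = $70,575. Book value $573,850.
Year 3: 3,458 × $25 = $86,450. Book value $487,400.
Year 4: 5,926 × $25 = $148,150. Book value $339,250.
Year 5: 5,757 × $25 = $143,925. Book value $195,325.
Year 6: 5,922 × $25 = $148,050. Book value $47,275.

$47,275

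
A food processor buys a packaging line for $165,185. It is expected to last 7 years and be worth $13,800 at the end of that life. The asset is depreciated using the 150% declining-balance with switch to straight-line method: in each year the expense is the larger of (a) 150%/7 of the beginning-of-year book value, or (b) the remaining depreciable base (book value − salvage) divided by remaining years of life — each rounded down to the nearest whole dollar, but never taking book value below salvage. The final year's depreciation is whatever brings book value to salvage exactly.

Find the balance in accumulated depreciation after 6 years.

Depreciable base = $165,185 − $13,800 = $151,385.
Year 1: DB = ⌊$165,185 × 150%/7⌋ = $35,396; SL = ⌊$151,385/7⌋ = $21,626 → take DB $35,396. Book value $129,789.
Year 2: DB = ⌊$129,789 × 150%/7⌋ = $27,811; SL = ⌊$115,989/6⌋ = $19,331 → take DB $27,811. Book value $101,978.
Year 3: DB = ⌊$101,978 × 150%/7⌋ = $21,852; SL = ⌊$88,178/5⌋ = $17,635 → take DB $21,852. Book value $80,126.
Year 4: DB = ⌊$80,126 × 150%/7⌋ = $17,169; SL = ⌊$66,326/4⌋ = $16,581 → take DB $17,169. Book value $62,957.
Year 5: DB = ⌊$62,957 × 150%/7⌋ = $13,490; SL = ⌊$49,157/3⌋ = $16,385 → take SL $16,385. Book value $46,572.
Year 6: DB = ⌊$46,572 × 150%/7⌋ = $9,979; SL = ⌊$32,772/2⌋ = $16,386 → take SL $16,386. Book value $30,186.
Accumulated through year 6 = $165,185 − $30,186 = $134,999.

$134,999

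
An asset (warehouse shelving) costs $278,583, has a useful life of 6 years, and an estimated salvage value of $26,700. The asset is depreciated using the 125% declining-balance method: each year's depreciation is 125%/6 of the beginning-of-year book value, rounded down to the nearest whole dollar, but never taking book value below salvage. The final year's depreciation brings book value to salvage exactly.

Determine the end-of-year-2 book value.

$174,599

Depreciable base = $278,583 − $26,700 = $251,883.
Year 1: ⌊$278,583 × 125%/6⌋ = $58,038. Book value $220,545.
Year 2: ⌊$220,545 × 125%/6⌋ = $45,946. Book value $174,599.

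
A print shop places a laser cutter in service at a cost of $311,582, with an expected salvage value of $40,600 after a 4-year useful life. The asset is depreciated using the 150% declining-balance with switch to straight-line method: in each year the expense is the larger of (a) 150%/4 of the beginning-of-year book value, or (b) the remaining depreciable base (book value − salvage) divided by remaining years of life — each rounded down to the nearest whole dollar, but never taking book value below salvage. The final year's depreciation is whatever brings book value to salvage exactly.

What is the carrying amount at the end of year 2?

$121,712

Depreciable base = $311,582 − $40,600 = $270,982.
Year 1: DB = ⌊$311,582 × 150%/4⌋ = $116,843; SL = ⌊$270,982/4⌋ = $67,745 → take DB $116,843. Book value $194,739.
Year 2: DB = ⌊$194,739 × 150%/4⌋ = $73,027; SL = ⌊$154,139/3⌋ = $51,379 → take DB $73,027. Book value $121,712.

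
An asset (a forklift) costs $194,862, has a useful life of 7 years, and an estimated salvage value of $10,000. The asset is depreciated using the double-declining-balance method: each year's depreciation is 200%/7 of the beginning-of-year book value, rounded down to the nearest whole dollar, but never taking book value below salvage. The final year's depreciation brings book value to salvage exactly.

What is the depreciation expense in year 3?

Depreciable base = $194,862 − $10,000 = $184,862.
Year 1: ⌊$194,862 × 200%/7⌋ = $55,674. Book value $139,188.
Year 2: ⌊$139,188 × 200%/7⌋ = $39,768. Book value $99,420.
Year 3: ⌊$99,420 × 200%/7⌋ = $28,405. Book value $71,015.

$28,405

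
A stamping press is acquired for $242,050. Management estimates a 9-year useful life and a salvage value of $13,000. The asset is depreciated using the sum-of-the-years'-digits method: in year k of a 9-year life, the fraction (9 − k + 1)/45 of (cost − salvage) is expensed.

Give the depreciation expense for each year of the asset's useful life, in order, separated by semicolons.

$45,810; $40,720; $35,630; $30,540; $25,450; $20,360; $15,270; $10,180; $5,090

Depreciable base = $242,050 − $13,000 = $229,050.
Sum of the years' digits = 9+8+7+6+5+4+3+2+1 = 45.
Year 1: $229,050 × 9/45 = $45,810. Book value $196,240.
Year 2: $229,050 × 8/45 = $40,720. Book value $155,520.
Year 3: $229,050 × 7/45 = $35,630. Book value $119,890.
Year 4: $229,050 × 6/45 = $30,540. Book value $89,350.
Year 5: $229,050 × 5/45 = $25,450. Book value $63,900.
Year 6: $229,050 × 4/45 = $20,360. Book value $43,540.
Year 7: $229,050 × 3/45 = $15,270. Book value $28,270.
Year 8: $229,050 × 2/45 = $10,180. Book value $18,090.
Year 9: $229,050 × 1/45 = $5,090. Book value $13,000.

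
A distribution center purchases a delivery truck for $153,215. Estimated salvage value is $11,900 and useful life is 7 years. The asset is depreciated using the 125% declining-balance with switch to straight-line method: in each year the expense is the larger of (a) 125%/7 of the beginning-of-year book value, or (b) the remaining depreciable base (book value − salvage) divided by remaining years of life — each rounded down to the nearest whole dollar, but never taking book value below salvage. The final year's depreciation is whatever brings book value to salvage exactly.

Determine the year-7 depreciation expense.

$18,256

Depreciable base = $153,215 − $11,900 = $141,315.
Year 1: DB = ⌊$153,215 × 125%/7⌋ = $27,359; SL = ⌊$141,315/7⌋ = $20,187 → take DB $27,359. Book value $125,856.
Year 2: DB = ⌊$125,856 × 125%/7⌋ = $22,474; SL = ⌊$113,956/6⌋ = $18,992 → take DB $22,474. Book value $103,382.
Year 3: DB = ⌊$103,382 × 125%/7⌋ = $18,461; SL = ⌊$91,482/5⌋ = $18,296 → take DB $18,461. Book value $84,921.
Year 4: DB = ⌊$84,921 × 125%/7⌋ = $15,164; SL = ⌊$73,021/4⌋ = $18,255 → take SL $18,255. Book value $66,666.
Year 5: DB = ⌊$66,666 × 125%/7⌋ = $11,904; SL = ⌊$54,766/3⌋ = $18,255 → take SL $18,255. Book value $48,411.
Year 6: DB = ⌊$48,411 × 125%/7⌋ = $8,644; SL = ⌊$36,511/2⌋ = $18,255 → take SL $18,255. Book value $30,156.
Year 7 (final): $30,156 − $11,900 = $18,256. Book value $11,900.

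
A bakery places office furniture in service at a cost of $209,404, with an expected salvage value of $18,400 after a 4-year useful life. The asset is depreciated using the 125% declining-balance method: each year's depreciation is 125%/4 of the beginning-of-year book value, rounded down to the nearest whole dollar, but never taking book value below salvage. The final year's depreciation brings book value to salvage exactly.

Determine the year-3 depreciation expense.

Depreciable base = $209,404 − $18,400 = $191,004.
Year 1: ⌊$209,404 × 125%/4⌋ = $65,438. Book value $143,966.
Year 2: ⌊$143,966 × 125%/4⌋ = $44,989. Book value $98,977.
Year 3: ⌊$98,977 × 125%/4⌋ = $30,930. Book value $68,047.

$30,930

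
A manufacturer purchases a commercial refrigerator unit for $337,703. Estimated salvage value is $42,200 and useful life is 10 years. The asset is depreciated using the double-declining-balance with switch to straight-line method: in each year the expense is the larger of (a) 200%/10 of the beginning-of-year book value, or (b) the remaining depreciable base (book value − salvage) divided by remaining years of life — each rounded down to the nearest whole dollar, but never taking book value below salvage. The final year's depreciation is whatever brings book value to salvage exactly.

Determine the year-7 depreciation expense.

$17,705

Depreciable base = $337,703 − $42,200 = $295,503.
Year 1: DB = ⌊$337,703 × 200%/10⌋ = $67,540; SL = ⌊$295,503/10⌋ = $29,550 → take DB $67,540. Book value $270,163.
Year 2: DB = ⌊$270,163 × 200%/10⌋ = $54,032; SL = ⌊$227,963/9⌋ = $25,329 → take DB $54,032. Book value $216,131.
Year 3: DB = ⌊$216,131 × 200%/10⌋ = $43,226; SL = ⌊$173,931/8⌋ = $21,741 → take DB $43,226. Book value $172,905.
Year 4: DB = ⌊$172,905 × 200%/10⌋ = $34,581; SL = ⌊$130,705/7⌋ = $18,672 → take DB $34,581. Book value $138,324.
Year 5: DB = ⌊$138,324 × 200%/10⌋ = $27,664; SL = ⌊$96,124/6⌋ = $16,020 → take DB $27,664. Book value $110,660.
Year 6: DB = ⌊$110,660 × 200%/10⌋ = $22,132; SL = ⌊$68,460/5⌋ = $13,692 → take DB $22,132. Book value $88,528.
Year 7: DB = ⌊$88,528 × 200%/10⌋ = $17,705; SL = ⌊$46,328/4⌋ = $11,582 → take DB $17,705. Book value $70,823.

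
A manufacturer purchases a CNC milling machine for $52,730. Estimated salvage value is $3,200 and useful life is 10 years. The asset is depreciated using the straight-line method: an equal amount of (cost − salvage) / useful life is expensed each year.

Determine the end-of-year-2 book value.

Depreciable base = $52,730 − $3,200 = $49,530.
Annual expense = $49,530 / 10 = $4,953.
End of year 1: book value $47,777.
End of year 2: book value $42,824.

$42,824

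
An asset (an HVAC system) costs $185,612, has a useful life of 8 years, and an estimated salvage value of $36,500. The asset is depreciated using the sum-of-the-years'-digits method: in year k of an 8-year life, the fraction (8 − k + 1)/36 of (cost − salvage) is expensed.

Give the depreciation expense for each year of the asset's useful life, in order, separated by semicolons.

Depreciable base = $185,612 − $36,500 = $149,112.
Sum of the years' digits = 8+7+6+5+4+3+2+1 = 36.
Year 1: $149,112 × 8/36 = $33,136. Book value $152,476.
Year 2: $149,112 × 7/36 = $28,994. Book value $123,482.
Year 3: $149,112 × 6/36 = $24,852. Book value $98,630.
Year 4: $149,112 × 5/36 = $20,710. Book value $77,920.
Year 5: $149,112 × 4/36 = $16,568. Book value $61,352.
Year 6: $149,112 × 3/36 = $12,426. Book value $48,926.
Year 7: $149,112 × 2/36 = $8,284. Book value $40,642.
Year 8: $149,112 × 1/36 = $4,142. Book value $36,500.

$33,136; $28,994; $24,852; $20,710; $16,568; $12,426; $8,284; $4,142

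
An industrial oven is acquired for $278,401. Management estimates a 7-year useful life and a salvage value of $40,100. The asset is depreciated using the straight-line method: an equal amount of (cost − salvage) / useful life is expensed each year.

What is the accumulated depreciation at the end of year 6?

$204,258

Depreciable base = $278,401 − $40,100 = $238,301.
Annual expense = $238,301 / 7 = $34,043.
End of year 1: book value $244,358.
End of year 2: book value $210,315.
End of year 3: book value $176,272.
End of year 4: book value $142,229.
End of year 5: book value $108,186.
End of year 6: book value $74,143.
Accumulated through year 6 = $278,401 − $74,143 = $204,258.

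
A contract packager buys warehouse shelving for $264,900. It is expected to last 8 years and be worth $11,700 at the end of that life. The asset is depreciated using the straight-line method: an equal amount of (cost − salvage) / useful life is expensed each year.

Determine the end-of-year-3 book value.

$169,950

Depreciable base = $264,900 − $11,700 = $253,200.
Annual expense = $253,200 / 8 = $31,650.
End of year 1: book value $233,250.
End of year 2: book value $201,600.
End of year 3: book value $169,950.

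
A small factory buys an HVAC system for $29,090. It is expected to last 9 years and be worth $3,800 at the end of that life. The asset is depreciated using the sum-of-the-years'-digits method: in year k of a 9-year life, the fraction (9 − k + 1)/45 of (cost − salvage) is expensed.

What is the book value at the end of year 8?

$4,362

Depreciable base = $29,090 − $3,800 = $25,290.
Sum of the years' digits = 9+8+7+6+5+4+3+2+1 = 45.
Year 1: $25,290 × 9/45 = $5,058. Book value $24,032.
Year 2: $25,290 × 8/45 = $4,496. Book value $19,536.
Year 3: $25,290 × 7/45 = $3,934. Book value $15,602.
Year 4: $25,290 × 6/45 = $3,372. Book value $12,230.
Year 5: $25,290 × 5/45 = $2,810. Book value $9,420.
Year 6: $25,290 × 4/45 = $2,248. Book value $7,172.
Year 7: $25,290 × 3/45 = $1,686. Book value $5,486.
Year 8: $25,290 × 2/45 = $1,124. Book value $4,362.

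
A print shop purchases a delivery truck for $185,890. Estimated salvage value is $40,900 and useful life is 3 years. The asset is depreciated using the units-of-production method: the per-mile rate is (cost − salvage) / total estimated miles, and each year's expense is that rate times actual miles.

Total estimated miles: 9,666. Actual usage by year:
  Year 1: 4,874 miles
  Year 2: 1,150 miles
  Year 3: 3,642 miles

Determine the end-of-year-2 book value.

$95,530

Depreciable base = $185,890 − $40,900 = $144,990.
Rate = $144,990 / 9,666 miles = $15 per mile.
Year 1: 4,874 × $15 = $73,110. Book value $112,780.
Year 2: 1,150 × $15 = $17,250. Book value $95,530.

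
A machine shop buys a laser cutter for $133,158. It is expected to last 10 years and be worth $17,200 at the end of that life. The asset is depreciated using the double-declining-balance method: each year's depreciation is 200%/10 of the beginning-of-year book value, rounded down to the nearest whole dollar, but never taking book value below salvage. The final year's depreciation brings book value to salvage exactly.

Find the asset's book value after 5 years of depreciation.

Depreciable base = $133,158 − $17,200 = $115,958.
Year 1: ⌊$133,158 × 200%/10⌋ = $26,631. Book value $106,527.
Year 2: ⌊$106,527 × 200%/10⌋ = $21,305. Book value $85,222.
Year 3: ⌊$85,222 × 200%/10⌋ = $17,044. Book value $68,178.
Year 4: ⌊$68,178 × 200%/10⌋ = $13,635. Book value $54,543.
Year 5: ⌊$54,543 × 200%/10⌋ = $10,908. Book value $43,635.

$43,635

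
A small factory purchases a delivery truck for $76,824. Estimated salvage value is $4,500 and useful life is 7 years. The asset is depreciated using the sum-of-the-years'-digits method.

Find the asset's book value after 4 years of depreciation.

Depreciable base = $76,824 − $4,500 = $72,324.
Sum of the years' digits = 7+6+5+4+3+2+1 = 28.
Year 1: $72,324 × 7/28 = $18,081. Book value $58,743.
Year 2: $72,324 × 6/28 = $15,498. Book value $43,245.
Year 3: $72,324 × 5/28 = $12,915. Book value $30,330.
Year 4: $72,324 × 4/28 = $10,332. Book value $19,998.

$19,998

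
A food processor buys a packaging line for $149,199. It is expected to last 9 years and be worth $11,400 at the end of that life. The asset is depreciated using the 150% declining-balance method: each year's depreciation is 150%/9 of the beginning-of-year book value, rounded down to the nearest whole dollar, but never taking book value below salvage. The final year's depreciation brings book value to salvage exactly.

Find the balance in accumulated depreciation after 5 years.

Depreciable base = $149,199 − $11,400 = $137,799.
Year 1: ⌊$149,199 × 150%/9⌋ = $24,866. Book value $124,333.
Year 2: ⌊$124,333 × 150%/9⌋ = $20,722. Book value $103,611.
Year 3: ⌊$103,611 × 150%/9⌋ = $17,268. Book value $86,343.
Year 4: ⌊$86,343 × 150%/9⌋ = $14,390. Book value $71,953.
Year 5: ⌊$71,953 × 150%/9⌋ = $11,992. Book value $59,961.
Accumulated through year 5 = $149,199 − $59,961 = $89,238.

$89,238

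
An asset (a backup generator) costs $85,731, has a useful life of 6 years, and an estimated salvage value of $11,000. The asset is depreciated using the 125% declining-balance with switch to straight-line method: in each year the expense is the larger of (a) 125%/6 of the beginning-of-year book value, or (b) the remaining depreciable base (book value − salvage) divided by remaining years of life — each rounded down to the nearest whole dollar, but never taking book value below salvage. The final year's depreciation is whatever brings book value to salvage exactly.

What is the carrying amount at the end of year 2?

Depreciable base = $85,731 − $11,000 = $74,731.
Year 1: DB = ⌊$85,731 × 125%/6⌋ = $17,860; SL = ⌊$74,731/6⌋ = $12,455 → take DB $17,860. Book value $67,871.
Year 2: DB = ⌊$67,871 × 125%/6⌋ = $14,139; SL = ⌊$56,871/5⌋ = $11,374 → take DB $14,139. Book value $53,732.

$53,732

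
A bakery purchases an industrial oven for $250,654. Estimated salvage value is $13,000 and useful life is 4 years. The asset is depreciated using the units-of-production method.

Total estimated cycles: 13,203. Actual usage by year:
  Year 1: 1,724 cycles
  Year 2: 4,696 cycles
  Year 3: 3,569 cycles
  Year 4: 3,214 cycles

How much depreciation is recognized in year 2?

$84,528

Depreciable base = $250,654 − $13,000 = $237,654.
Rate = $237,654 / 13,203 cycles = $18 per cycle.
Year 1: 1,724 × $18 = $31,032. Book value $219,622.
Year 2: 4,696 × $18 = $84,528. Book value $135,094.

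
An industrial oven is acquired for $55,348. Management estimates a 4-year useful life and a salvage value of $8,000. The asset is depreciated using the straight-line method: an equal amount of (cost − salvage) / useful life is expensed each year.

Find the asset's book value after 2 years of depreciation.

Depreciable base = $55,348 − $8,000 = $47,348.
Annual expense = $47,348 / 4 = $11,837.
End of year 1: book value $43,511.
End of year 2: book value $31,674.

$31,674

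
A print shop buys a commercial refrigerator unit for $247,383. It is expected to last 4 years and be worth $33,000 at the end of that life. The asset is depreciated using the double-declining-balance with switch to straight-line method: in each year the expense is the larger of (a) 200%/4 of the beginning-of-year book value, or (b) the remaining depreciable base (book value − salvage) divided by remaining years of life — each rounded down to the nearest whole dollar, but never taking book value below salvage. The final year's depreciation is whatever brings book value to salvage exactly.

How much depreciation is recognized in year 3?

Depreciable base = $247,383 − $33,000 = $214,383.
Year 1: DB = ⌊$247,383 × 200%/4⌋ = $123,691; SL = ⌊$214,383/4⌋ = $53,595 → take DB $123,691. Book value $123,692.
Year 2: DB = ⌊$123,692 × 200%/4⌋ = $61,846; SL = ⌊$90,692/3⌋ = $30,230 → take DB $61,846. Book value $61,846.
Year 3: DB = ⌊$61,846 × 200%/4⌋ = $30,923; SL = ⌊$28,846/2⌋ = $14,423 → take DB $30,923, capped at $28,846. Book value $33,000.

$28,846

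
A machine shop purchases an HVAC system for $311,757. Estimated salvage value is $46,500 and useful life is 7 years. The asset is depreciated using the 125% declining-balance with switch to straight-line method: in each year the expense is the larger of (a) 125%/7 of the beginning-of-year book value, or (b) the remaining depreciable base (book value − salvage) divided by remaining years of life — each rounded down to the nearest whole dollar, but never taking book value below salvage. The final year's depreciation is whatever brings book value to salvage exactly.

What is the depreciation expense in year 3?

$37,563

Depreciable base = $311,757 − $46,500 = $265,257.
Year 1: DB = ⌊$311,757 × 125%/7⌋ = $55,670; SL = ⌊$265,257/7⌋ = $37,893 → take DB $55,670. Book value $256,087.
Year 2: DB = ⌊$256,087 × 125%/7⌋ = $45,729; SL = ⌊$209,587/6⌋ = $34,931 → take DB $45,729. Book value $210,358.
Year 3: DB = ⌊$210,358 × 125%/7⌋ = $37,563; SL = ⌊$163,858/5⌋ = $32,771 → take DB $37,563. Book value $172,795.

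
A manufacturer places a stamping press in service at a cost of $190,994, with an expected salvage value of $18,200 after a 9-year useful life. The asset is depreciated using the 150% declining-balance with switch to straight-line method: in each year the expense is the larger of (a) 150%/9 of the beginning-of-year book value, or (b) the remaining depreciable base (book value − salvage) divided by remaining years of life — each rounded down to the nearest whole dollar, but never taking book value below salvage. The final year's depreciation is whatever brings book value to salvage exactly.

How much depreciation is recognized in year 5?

$15,351

Depreciable base = $190,994 − $18,200 = $172,794.
Year 1: DB = ⌊$190,994 × 150%/9⌋ = $31,832; SL = ⌊$172,794/9⌋ = $19,199 → take DB $31,832. Book value $159,162.
Year 2: DB = ⌊$159,162 × 150%/9⌋ = $26,527; SL = ⌊$140,962/8⌋ = $17,620 → take DB $26,527. Book value $132,635.
Year 3: DB = ⌊$132,635 × 150%/9⌋ = $22,105; SL = ⌊$114,435/7⌋ = $16,347 → take DB $22,105. Book value $110,530.
Year 4: DB = ⌊$110,530 × 150%/9⌋ = $18,421; SL = ⌊$92,330/6⌋ = $15,388 → take DB $18,421. Book value $92,109.
Year 5: DB = ⌊$92,109 × 150%/9⌋ = $15,351; SL = ⌊$73,909/5⌋ = $14,781 → take DB $15,351. Book value $76,758.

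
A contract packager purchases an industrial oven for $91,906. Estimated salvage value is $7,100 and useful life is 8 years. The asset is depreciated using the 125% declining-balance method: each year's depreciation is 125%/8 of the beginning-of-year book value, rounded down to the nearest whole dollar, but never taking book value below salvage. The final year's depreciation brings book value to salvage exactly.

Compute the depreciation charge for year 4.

Depreciable base = $91,906 − $7,100 = $84,806.
Year 1: ⌊$91,906 × 125%/8⌋ = $14,360. Book value $77,546.
Year 2: ⌊$77,546 × 125%/8⌋ = $12,116. Book value $65,430.
Year 3: ⌊$65,430 × 125%/8⌋ = $10,223. Book value $55,207.
Year 4: ⌊$55,207 × 125%/8⌋ = $8,626. Book value $46,581.

$8,626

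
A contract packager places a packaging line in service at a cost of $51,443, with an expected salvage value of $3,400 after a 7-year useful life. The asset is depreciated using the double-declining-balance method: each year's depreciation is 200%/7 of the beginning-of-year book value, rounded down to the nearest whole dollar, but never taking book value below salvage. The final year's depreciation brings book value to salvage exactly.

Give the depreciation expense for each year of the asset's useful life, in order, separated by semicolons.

Depreciable base = $51,443 − $3,400 = $48,043.
Year 1: ⌊$51,443 × 200%/7⌋ = $14,698. Book value $36,745.
Year 2: ⌊$36,745 × 200%/7⌋ = $10,498. Book value $26,247.
Year 3: ⌊$26,247 × 200%/7⌋ = $7,499. Book value $18,748.
Year 4: ⌊$18,748 × 200%/7⌋ = $5,356. Book value $13,392.
Year 5: ⌊$13,392 × 200%/7⌋ = $3,826. Book value $9,566.
Year 6: ⌊$9,566 × 200%/7⌋ = $2,733. Book value $6,833.
Year 7 (final): $6,833 − $3,400 = $3,433. Book value $3,400.

$14,698; $10,498; $7,499; $5,356; $3,826; $2,733; $3,433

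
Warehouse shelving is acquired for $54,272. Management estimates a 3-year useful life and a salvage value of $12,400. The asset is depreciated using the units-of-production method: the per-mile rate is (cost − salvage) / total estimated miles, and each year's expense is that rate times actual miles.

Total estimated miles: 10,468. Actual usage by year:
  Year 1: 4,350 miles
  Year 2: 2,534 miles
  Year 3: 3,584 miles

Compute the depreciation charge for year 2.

$10,136

Depreciable base = $54,272 − $12,400 = $41,872.
Rate = $41,872 / 10,468 miles = $4 per mile.
Year 1: 4,350 × $4 = $17,400. Book value $36,872.
Year 2: 2,534 × $4 = $10,136. Book value $26,736.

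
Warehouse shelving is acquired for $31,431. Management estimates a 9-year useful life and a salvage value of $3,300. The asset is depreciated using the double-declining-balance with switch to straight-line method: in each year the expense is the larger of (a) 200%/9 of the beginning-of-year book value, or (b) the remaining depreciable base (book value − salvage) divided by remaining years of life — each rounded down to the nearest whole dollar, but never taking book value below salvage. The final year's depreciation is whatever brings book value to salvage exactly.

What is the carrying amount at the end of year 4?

$11,504

Depreciable base = $31,431 − $3,300 = $28,131.
Year 1: DB = ⌊$31,431 × 200%/9⌋ = $6,984; SL = ⌊$28,131/9⌋ = $3,125 → take DB $6,984. Book value $24,447.
Year 2: DB = ⌊$24,447 × 200%/9⌋ = $5,432; SL = ⌊$21,147/8⌋ = $2,643 → take DB $5,432. Book value $19,015.
Year 3: DB = ⌊$19,015 × 200%/9⌋ = $4,225; SL = ⌊$15,715/7⌋ = $2,245 → take DB $4,225. Book value $14,790.
Year 4: DB = ⌊$14,790 × 200%/9⌋ = $3,286; SL = ⌊$11,490/6⌋ = $1,915 → take DB $3,286. Book value $11,504.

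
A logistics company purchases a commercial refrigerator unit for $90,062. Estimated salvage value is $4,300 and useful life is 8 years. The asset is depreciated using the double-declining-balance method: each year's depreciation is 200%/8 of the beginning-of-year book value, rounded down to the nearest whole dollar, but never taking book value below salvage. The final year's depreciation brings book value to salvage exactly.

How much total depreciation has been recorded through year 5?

$68,689

Depreciable base = $90,062 − $4,300 = $85,762.
Year 1: ⌊$90,062 × 200%/8⌋ = $22,515. Book value $67,547.
Year 2: ⌊$67,547 × 200%/8⌋ = $16,886. Book value $50,661.
Year 3: ⌊$50,661 × 200%/8⌋ = $12,665. Book value $37,996.
Year 4: ⌊$37,996 × 200%/8⌋ = $9,499. Book value $28,497.
Year 5: ⌊$28,497 × 200%/8⌋ = $7,124. Book value $21,373.
Accumulated through year 5 = $90,062 − $21,373 = $68,689.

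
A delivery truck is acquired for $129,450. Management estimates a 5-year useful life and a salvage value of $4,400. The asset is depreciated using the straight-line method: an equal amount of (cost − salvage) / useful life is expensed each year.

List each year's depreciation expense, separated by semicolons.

Depreciable base = $129,450 − $4,400 = $125,050.
Annual expense = $125,050 / 5 = $25,010.
End of year 1: book value $104,440.
End of year 2: book value $79,430.
End of year 3: book value $54,420.
End of year 4: book value $29,410.
End of year 5: book value $4,400.

$25,010; $25,010; $25,010; $25,010; $25,010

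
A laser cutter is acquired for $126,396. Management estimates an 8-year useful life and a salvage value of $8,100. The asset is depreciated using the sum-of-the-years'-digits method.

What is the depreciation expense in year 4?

Depreciable base = $126,396 − $8,100 = $118,296.
Sum of the years' digits = 8+7+6+5+4+3+2+1 = 36.
Year 1: $118,296 × 8/36 = $26,288. Book value $100,108.
Year 2: $118,296 × 7/36 = $23,002. Book value $77,106.
Year 3: $118,296 × 6/36 = $19,716. Book value $57,390.
Year 4: $118,296 × 5/36 = $16,430. Book value $40,960.

$16,430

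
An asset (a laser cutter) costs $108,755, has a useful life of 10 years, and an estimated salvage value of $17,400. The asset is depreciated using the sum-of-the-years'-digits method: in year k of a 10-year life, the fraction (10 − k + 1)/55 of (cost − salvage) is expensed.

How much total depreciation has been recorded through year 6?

Depreciable base = $108,755 − $17,400 = $91,355.
Sum of the years' digits = 10+9+8+7+6+5+4+3+2+1 = 55.
Year 1: $91,355 × 10/55 = $16,610. Book value $92,145.
Year 2: $91,355 × 9/55 = $14,949. Book value $77,196.
Year 3: $91,355 × 8/55 = $13,288. Book value $63,908.
Year 4: $91,355 × 7/55 = $11,627. Book value $52,281.
Year 5: $91,355 × 6/55 = $9,966. Book value $42,315.
Year 6: $91,355 × 5/55 = $8,305. Book value $34,010.
Accumulated through year 6 = $108,755 − $34,010 = $74,745.

$74,745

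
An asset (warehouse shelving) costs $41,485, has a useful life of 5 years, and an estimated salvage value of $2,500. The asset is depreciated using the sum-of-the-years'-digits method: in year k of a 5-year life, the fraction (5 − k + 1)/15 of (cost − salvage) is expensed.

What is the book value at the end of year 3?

$10,297

Depreciable base = $41,485 − $2,500 = $38,985.
Sum of the years' digits = 5+4+3+2+1 = 15.
Year 1: $38,985 × 5/15 = $12,995. Book value $28,490.
Year 2: $38,985 × 4/15 = $10,396. Book value $18,094.
Year 3: $38,985 × 3/15 = $7,797. Book value $10,297.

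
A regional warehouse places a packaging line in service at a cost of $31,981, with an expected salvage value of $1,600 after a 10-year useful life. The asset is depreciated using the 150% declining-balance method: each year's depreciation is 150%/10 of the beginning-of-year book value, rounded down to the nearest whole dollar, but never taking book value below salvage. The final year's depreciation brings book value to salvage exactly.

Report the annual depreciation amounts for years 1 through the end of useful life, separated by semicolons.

$4,797; $4,077; $3,466; $2,946; $2,504; $2,128; $1,809; $1,538; $1,307; $5,809

Depreciable base = $31,981 − $1,600 = $30,381.
Year 1: ⌊$31,981 × 150%/10⌋ = $4,797. Book value $27,184.
Year 2: ⌊$27,184 × 150%/10⌋ = $4,077. Book value $23,107.
Year 3: ⌊$23,107 × 150%/10⌋ = $3,466. Book value $19,641.
Year 4: ⌊$19,641 × 150%/10⌋ = $2,946. Book value $16,695.
Year 5: ⌊$16,695 × 150%/10⌋ = $2,504. Book value $14,191.
Year 6: ⌊$14,191 × 150%/10⌋ = $2,128. Book value $12,063.
Year 7: ⌊$12,063 × 150%/10⌋ = $1,809. Book value $10,254.
Year 8: ⌊$10,254 × 150%/10⌋ = $1,538. Book value $8,716.
Year 9: ⌊$8,716 × 150%/10⌋ = $1,307. Book value $7,409.
Year 10 (final): $7,409 − $1,600 = $5,809. Book value $1,600.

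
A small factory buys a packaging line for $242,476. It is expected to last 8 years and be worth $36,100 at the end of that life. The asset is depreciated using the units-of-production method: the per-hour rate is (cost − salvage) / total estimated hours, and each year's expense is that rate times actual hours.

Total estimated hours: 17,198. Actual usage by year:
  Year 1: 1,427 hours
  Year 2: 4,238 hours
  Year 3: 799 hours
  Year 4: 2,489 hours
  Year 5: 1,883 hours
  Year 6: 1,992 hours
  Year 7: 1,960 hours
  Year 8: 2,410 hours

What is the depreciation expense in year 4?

$29,868

Depreciable base = $242,476 − $36,100 = $206,376.
Rate = $206,376 / 17,198 hours = $12 per hour.
Year 1: 1,427 × $12 = $17,124. Book value $225,352.
Year 2: 4,238 × $12 = $50,856. Book value $174,496.
Year 3: 799 × $12 = $9,588. Book value $164,908.
Year 4: 2,489 × $12 = $29,868. Book value $135,040.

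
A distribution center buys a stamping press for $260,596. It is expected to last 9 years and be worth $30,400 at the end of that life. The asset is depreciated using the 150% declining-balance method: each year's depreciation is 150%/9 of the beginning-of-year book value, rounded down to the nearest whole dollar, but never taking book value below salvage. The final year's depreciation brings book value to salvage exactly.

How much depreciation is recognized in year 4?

$25,134

Depreciable base = $260,596 − $30,400 = $230,196.
Year 1: ⌊$260,596 × 150%/9⌋ = $43,432. Book value $217,164.
Year 2: ⌊$217,164 × 150%/9⌋ = $36,194. Book value $180,970.
Year 3: ⌊$180,970 × 150%/9⌋ = $30,161. Book value $150,809.
Year 4: ⌊$150,809 × 150%/9⌋ = $25,134. Book value $125,675.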